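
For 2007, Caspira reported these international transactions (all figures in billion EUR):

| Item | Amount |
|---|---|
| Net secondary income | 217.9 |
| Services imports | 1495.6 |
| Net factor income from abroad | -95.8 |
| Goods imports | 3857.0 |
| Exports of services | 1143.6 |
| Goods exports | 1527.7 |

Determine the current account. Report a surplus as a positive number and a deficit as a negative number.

Goods balance = 1527.7 - 3857.0 = -2329.3
Services balance = 1143.6 - 1495.6 = -352.0
Trade balance (goods + services) = -2329.3 + (-352.0) = -2681.3
Net primary income = -95.8
Net secondary income = 217.9
Current account = -2681.3 + (-95.8) + 217.9 = -2559.2

-2559.2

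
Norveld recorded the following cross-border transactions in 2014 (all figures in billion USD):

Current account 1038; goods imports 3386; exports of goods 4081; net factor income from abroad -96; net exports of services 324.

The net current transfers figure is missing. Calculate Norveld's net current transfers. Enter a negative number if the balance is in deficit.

115

Current account = goods balance + services balance + net primary income + net secondary income
Sum of the known components = 923
Net current transfers = CA - (known components) = 1038 - 923 = 115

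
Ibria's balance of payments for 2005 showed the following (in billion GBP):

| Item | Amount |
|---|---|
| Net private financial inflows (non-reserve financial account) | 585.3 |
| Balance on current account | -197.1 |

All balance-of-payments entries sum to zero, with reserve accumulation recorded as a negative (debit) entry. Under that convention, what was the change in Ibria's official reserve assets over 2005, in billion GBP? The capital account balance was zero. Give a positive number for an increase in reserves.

388.2

Official reserve transactions balance = -((-197.1) + 585.3) = -388.2
An accumulation of reserves is recorded as a debit (negative entry), so the change in the stock of reserves is the negative of that balance.
Change in official reserves = -(-388.2) = 388.2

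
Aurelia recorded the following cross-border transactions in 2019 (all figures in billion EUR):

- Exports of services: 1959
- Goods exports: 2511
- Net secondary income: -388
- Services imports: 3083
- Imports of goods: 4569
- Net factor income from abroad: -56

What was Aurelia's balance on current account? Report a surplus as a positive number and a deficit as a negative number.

-3626

Goods balance = 2511 - 4569 = -2058
Services balance = 1959 - 3083 = -1124
Trade balance (goods + services) = -2058 + (-1124) = -3182
Net primary income = -56
Net secondary income = -388
Current account = -3182 + (-56) + (-388) = -3626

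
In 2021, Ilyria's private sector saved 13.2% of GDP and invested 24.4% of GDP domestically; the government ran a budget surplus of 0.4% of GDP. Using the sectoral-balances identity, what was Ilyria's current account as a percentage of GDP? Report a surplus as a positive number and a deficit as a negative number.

By the sectoral-balances identity, CA = (S_private - I) + (T - G).
Private balance = 13.2 - 24.4 = -11.2
Government balance (T - G) = 0.4
CA = -11.2 + 0.4 = -10.8

-10.8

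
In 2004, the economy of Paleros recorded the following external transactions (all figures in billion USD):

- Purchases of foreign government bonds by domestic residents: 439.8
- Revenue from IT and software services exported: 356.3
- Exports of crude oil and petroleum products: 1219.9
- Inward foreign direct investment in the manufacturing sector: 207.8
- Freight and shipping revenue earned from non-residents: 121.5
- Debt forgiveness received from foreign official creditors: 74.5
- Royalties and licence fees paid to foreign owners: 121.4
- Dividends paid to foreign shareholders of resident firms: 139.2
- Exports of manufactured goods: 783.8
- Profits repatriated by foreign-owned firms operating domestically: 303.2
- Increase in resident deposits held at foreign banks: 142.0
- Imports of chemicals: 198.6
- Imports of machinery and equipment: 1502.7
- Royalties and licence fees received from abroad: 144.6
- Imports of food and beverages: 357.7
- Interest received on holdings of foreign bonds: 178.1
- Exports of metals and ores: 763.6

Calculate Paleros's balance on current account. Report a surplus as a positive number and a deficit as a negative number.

Goods: -1502.7 + 783.8 + 763.6 + 1219.9 - 357.7 - 198.6 = 708.3
Services: -121.4 + 356.3 + 121.5 + 144.6 = 501.0
Primary income: -139.2 + 178.1 - 303.2 = -264.3
Current account = 708.3 + 501.0 + (-264.3) = 945.0
(Excluded from the current account — financial account: purchases of foreign government bonds by domestic residents 439.8, inward foreign direct investment in the manufacturing sector 207.8, increase in resident deposits held at foreign banks 142.0; capital account: debt forgiveness received from foreign official creditors 74.5.)

945.0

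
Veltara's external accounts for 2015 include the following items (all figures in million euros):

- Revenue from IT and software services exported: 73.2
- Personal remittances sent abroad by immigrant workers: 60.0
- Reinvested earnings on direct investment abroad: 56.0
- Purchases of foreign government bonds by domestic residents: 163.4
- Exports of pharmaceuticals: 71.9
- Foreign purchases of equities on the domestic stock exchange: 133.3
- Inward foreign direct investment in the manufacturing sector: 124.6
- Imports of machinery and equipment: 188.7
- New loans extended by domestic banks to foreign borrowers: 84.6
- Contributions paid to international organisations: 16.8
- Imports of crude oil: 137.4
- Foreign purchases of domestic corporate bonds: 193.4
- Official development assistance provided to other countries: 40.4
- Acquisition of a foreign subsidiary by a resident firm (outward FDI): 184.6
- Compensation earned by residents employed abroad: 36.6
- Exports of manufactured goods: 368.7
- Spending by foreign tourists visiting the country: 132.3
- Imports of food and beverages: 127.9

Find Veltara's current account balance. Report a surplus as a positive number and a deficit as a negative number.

167.5

Goods: -137.4 - 188.7 + 368.7 - 127.9 + 71.9 = -13.4
Services: 132.3 + 73.2 = 205.5
Primary income: 36.6 + 56.0 = 92.6
Secondary income: -40.4 - 16.8 - 60.0 = -117.2
Current account = (-13.4) + 205.5 + 92.6 + (-117.2) = 167.5
(Excluded from the current account — financial account: purchases of foreign government bonds by domestic residents 163.4, foreign purchases of equities on the domestic stock exchange 133.3, inward foreign direct investment in the manufacturing sector 124.6, new loans extended by domestic banks to foreign borrowers 84.6, foreign purchases of domestic corporate bonds 193.4, acquisition of a foreign subsidiary by a resident firm (outward FDI) 184.6.)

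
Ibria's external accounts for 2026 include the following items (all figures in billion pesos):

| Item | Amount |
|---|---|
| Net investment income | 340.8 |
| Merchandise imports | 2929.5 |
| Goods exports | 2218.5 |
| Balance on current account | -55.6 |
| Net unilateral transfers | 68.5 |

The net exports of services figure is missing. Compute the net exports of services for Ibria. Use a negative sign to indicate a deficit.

Current account = goods balance + services balance + net primary income + net secondary income
Sum of the known components = -301.7
Net exports of services = CA - (known components) = -55.6 - (-301.7) = 246.1

246.1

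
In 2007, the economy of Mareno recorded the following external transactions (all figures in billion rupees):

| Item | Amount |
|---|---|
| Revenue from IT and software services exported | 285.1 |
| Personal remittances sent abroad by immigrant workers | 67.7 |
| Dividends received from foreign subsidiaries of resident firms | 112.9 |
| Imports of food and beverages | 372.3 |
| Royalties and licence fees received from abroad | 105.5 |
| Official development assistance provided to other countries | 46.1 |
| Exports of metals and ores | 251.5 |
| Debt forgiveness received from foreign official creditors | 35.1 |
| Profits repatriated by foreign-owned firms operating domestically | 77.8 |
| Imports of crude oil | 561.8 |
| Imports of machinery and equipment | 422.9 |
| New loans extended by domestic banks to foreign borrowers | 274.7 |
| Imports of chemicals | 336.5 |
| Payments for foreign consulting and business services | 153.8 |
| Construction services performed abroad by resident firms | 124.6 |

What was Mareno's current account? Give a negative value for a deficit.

-1159.3

Goods: -561.8 + 251.5 - 372.3 - 422.9 - 336.5 = -1442.0
Services: 285.1 + 105.5 - 153.8 + 124.6 = 361.4
Primary income: -77.8 + 112.9 = 35.1
Secondary income: -46.1 - 67.7 = -113.8
Current account = (-1442.0) + 361.4 + 35.1 + (-113.8) = -1159.3
(Excluded from the current account — capital account: debt forgiveness received from foreign official creditors 35.1; financial account: new loans extended by domestic banks to foreign borrowers 274.7.)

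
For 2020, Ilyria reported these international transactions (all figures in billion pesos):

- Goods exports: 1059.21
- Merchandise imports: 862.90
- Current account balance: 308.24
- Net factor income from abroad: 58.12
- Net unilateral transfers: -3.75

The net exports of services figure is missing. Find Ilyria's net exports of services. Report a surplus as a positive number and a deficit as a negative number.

Current account = goods balance + services balance + net primary income + net secondary income
Sum of the known components = 250.68
Net exports of services = CA - (known components) = 308.24 - 250.68 = 57.56

57.56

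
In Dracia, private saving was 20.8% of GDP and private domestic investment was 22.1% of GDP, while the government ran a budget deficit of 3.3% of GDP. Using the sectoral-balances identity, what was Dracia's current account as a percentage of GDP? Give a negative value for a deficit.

By the sectoral-balances identity, CA = (S_private - I) + (T - G).
Private balance = 20.8 - 22.1 = -1.3
Government balance (T - G) = -3.3
CA = -1.3 + (-3.3) = -4.6

-4.6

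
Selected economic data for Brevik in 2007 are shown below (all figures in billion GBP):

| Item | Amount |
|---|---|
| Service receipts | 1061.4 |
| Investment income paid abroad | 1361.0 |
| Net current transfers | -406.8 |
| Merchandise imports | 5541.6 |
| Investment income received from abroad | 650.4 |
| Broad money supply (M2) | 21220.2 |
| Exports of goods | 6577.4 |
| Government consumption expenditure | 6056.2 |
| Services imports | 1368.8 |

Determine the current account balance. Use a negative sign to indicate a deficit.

Goods balance = 6577.4 - 5541.6 = 1035.8
Services balance = 1061.4 - 1368.8 = -307.4
Trade balance (goods + services) = 1035.8 + (-307.4) = 728.4
Net primary income = 650.4 - 1361.0 = -710.6
Net secondary income = -406.8
Current account = 728.4 + (-710.6) + (-406.8) = -389.0

-389.0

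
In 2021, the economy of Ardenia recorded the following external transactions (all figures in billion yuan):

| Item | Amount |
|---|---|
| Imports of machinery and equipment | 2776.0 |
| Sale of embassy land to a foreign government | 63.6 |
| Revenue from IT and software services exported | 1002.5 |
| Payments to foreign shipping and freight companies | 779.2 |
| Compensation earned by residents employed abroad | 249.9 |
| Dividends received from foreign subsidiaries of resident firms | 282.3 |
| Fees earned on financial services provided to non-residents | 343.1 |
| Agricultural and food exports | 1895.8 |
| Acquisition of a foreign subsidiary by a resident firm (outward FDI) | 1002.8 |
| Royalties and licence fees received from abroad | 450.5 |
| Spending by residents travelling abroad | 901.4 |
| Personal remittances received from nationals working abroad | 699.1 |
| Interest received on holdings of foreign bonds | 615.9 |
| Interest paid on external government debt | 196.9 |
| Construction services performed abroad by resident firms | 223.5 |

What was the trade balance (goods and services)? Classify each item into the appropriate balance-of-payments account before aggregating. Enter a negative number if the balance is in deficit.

-541.2

Goods: 1895.8 - 2776.0 = -880.2
Services: 223.5 + 450.5 + 1002.5 + 343.1 - 779.2 - 901.4 = 339.0
Trade balance = -880.2 + 339.0 = -541.2
(Excluded from the trade balance — capital account: sale of embassy land to a foreign government 63.6; primary income: compensation earned by residents employed abroad 249.9, dividends received from foreign subsidiaries of resident firms 282.3, interest received on holdings of foreign bonds 615.9, interest paid on external government debt 196.9; financial account: acquisition of a foreign subsidiary by a resident firm (outward FDI) 1002.8; secondary income: personal remittances received from nationals working abroad 699.1.)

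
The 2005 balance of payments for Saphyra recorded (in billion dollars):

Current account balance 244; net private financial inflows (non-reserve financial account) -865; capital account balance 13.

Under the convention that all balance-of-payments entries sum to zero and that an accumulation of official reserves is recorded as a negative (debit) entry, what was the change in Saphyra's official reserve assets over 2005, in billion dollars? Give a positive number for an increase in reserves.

Official reserve transactions balance = -(244 + 13 + (-865)) = 608
An accumulation of reserves is recorded as a debit (negative entry), so the change in the stock of reserves is the negative of that balance.
Change in official reserves = -(608) = -608

-608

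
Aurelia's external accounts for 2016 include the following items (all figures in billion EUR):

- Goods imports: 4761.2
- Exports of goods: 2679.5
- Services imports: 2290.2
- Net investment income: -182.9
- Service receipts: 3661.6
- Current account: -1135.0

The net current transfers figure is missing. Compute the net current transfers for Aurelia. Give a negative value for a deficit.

-241.8

Current account = goods balance + services balance + net primary income + net secondary income
Sum of the known components = -893.2
Net current transfers = CA - (known components) = -1135.0 - (-893.2) = -241.8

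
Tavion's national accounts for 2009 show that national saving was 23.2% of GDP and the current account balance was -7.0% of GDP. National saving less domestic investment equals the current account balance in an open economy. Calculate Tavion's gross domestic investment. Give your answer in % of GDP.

S - I = CA (net lending to the rest of the world).
I = S - CA = 23.2 - (-7.0) = 30.2

30.2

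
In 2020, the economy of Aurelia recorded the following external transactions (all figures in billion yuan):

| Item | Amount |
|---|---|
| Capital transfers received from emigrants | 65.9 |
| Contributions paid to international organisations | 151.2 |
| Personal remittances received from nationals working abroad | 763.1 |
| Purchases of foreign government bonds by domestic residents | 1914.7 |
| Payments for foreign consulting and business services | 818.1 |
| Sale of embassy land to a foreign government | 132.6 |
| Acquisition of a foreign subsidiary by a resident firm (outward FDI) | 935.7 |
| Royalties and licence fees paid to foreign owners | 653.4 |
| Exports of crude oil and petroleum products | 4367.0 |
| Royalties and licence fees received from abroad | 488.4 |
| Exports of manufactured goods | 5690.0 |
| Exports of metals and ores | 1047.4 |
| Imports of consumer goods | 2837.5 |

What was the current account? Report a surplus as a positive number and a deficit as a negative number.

7895.7

Goods: 5690.0 + 1047.4 - 2837.5 + 4367.0 = 8266.9
Services: -653.4 - 818.1 + 488.4 = -983.1
Secondary income: 763.1 - 151.2 = 611.9
Current account = 8266.9 + (-983.1) + 611.9 = 7895.7
(Excluded from the current account — capital account: capital transfers received from emigrants 65.9, sale of embassy land to a foreign government 132.6; financial account: purchases of foreign government bonds by domestic residents 1914.7, acquisition of a foreign subsidiary by a resident firm (outward FDI) 935.7.)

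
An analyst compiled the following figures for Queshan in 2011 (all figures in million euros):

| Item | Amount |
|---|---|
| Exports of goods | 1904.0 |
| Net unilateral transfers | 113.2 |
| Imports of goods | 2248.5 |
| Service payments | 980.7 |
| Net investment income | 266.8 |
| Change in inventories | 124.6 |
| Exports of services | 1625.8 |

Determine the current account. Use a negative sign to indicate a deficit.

680.6

Goods balance = 1904.0 - 2248.5 = -344.5
Services balance = 1625.8 - 980.7 = 645.1
Trade balance (goods + services) = -344.5 + 645.1 = 300.6
Net primary income = 266.8
Net secondary income = 113.2
Current account = 300.6 + 266.8 + 113.2 = 680.6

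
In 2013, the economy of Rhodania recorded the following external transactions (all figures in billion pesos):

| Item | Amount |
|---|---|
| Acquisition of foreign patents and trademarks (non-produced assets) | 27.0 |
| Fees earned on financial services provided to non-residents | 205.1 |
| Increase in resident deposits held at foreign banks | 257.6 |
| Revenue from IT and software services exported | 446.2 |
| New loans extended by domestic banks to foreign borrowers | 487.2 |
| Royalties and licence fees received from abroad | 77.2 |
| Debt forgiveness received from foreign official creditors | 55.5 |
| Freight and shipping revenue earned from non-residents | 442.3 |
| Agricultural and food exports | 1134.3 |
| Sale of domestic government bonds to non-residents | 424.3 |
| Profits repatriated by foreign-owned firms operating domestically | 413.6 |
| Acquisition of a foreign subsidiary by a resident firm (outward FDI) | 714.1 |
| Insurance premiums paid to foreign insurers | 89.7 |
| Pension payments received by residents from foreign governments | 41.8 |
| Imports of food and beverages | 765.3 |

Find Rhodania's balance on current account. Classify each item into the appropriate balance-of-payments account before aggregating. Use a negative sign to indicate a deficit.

1078.3

Goods: -765.3 + 1134.3 = 369.0
Services: 442.3 + 77.2 + 205.1 - 89.7 + 446.2 = 1081.1
Primary income: -413.6
Secondary income: 41.8
Current account = 369.0 + 1081.1 + (-413.6) + 41.8 = 1078.3
(Excluded from the current account — capital account: acquisition of foreign patents and trademarks (non-produced assets) 27.0, debt forgiveness received from foreign official creditors 55.5; financial account: increase in resident deposits held at foreign banks 257.6, new loans extended by domestic banks to foreign borrowers 487.2, sale of domestic government bonds to non-residents 424.3, acquisition of a foreign subsidiary by a resident firm (outward FDI) 714.1.)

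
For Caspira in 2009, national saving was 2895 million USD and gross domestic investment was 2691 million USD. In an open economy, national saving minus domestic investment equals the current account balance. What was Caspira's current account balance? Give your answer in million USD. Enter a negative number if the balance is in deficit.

204

S - I = CA (net lending to the rest of the world).
CA = S - I = 2895 - 2691 = 204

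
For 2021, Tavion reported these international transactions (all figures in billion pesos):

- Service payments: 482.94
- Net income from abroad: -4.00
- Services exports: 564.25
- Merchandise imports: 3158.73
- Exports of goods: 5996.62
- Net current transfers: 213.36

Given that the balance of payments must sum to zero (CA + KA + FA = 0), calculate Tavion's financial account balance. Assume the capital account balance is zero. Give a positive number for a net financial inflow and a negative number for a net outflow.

-3128.56

Goods balance = 5996.62 - 3158.73 = 2837.89
Services balance = 564.25 - 482.94 = 81.31
Trade balance (goods + services) = 2837.89 + 81.31 = 2919.20
Net primary income = -4.00
Net secondary income = 213.36
Current account = 2919.20 + (-4.00) + 213.36 = 3128.56
Financial account = -(3128.56) = -3128.56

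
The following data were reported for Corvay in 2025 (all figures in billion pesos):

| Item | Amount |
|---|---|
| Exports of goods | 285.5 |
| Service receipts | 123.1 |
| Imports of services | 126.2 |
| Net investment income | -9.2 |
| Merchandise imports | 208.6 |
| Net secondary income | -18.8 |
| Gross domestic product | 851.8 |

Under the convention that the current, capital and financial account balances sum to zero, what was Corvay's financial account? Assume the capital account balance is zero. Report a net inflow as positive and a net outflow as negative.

-45.8

Goods balance = 285.5 - 208.6 = 76.9
Services balance = 123.1 - 126.2 = -3.1
Trade balance (goods + services) = 76.9 + (-3.1) = 73.8
Net primary income = -9.2
Net secondary income = -18.8
Current account = 73.8 + (-9.2) + (-18.8) = 45.8
Financial account = -(45.8) = -45.8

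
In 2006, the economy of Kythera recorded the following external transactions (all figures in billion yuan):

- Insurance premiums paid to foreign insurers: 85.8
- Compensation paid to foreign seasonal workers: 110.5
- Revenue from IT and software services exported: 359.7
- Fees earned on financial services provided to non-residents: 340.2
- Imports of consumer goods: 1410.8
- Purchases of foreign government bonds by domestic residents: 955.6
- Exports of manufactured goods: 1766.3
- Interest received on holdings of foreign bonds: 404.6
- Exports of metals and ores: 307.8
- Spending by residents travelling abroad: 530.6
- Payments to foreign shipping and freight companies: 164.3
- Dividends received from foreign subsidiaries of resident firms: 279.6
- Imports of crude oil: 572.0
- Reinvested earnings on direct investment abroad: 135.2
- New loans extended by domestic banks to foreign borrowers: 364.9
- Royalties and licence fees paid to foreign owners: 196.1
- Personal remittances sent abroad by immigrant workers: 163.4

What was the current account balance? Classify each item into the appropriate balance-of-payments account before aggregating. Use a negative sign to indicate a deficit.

359.9

Goods: -1410.8 + 1766.3 - 572.0 + 307.8 = 91.3
Services: -164.3 - 196.1 + 340.2 + 359.7 - 85.8 - 530.6 = -276.9
Primary income: 404.6 + 135.2 + 279.6 - 110.5 = 708.9
Secondary income: -163.4
Current account = 91.3 + (-276.9) + 708.9 + (-163.4) = 359.9
(Excluded from the current account — financial account: purchases of foreign government bonds by domestic residents 955.6, new loans extended by domestic banks to foreign borrowers 364.9.)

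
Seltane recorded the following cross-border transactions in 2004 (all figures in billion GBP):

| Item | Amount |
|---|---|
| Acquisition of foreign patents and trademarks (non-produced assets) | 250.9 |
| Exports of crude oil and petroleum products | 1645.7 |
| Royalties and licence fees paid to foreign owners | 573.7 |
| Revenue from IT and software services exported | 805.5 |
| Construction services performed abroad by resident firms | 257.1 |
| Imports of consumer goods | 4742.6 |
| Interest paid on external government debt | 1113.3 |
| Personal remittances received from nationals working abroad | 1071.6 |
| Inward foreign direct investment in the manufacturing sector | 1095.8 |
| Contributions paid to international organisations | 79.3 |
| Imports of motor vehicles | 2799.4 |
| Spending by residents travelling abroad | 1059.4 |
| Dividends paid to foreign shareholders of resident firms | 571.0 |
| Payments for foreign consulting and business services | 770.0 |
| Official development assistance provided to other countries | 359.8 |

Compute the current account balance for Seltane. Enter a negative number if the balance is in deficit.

-8288.6

Goods: 1645.7 - 2799.4 - 4742.6 = -5896.3
Services: -770.0 - 573.7 - 1059.4 + 257.1 + 805.5 = -1340.5
Primary income: -571.0 - 1113.3 = -1684.3
Secondary income: -359.8 - 79.3 + 1071.6 = 632.5
Current account = (-5896.3) + (-1340.5) + (-1684.3) + 632.5 = -8288.6
(Excluded from the current account — capital account: acquisition of foreign patents and trademarks (non-produced assets) 250.9; financial account: inward foreign direct investment in the manufacturing sector 1095.8.)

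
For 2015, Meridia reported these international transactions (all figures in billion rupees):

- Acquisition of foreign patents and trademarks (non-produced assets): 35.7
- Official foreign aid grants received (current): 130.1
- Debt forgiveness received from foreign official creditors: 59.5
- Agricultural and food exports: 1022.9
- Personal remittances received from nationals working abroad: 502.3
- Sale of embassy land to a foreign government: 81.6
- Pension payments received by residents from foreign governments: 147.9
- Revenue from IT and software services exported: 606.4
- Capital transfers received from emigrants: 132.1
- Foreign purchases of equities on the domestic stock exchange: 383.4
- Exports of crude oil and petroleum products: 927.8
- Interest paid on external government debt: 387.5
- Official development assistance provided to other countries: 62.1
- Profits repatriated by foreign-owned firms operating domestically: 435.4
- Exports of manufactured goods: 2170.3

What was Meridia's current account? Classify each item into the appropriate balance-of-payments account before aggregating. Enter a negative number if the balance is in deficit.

4622.7

Goods: 2170.3 + 1022.9 + 927.8 = 4121.0
Services: 606.4
Primary income: -387.5 - 435.4 = -822.9
Secondary income: -62.1 + 147.9 + 502.3 + 130.1 = 718.2
Current account = 4121.0 + 606.4 + (-822.9) + 718.2 = 4622.7
(Excluded from the current account — capital account: acquisition of foreign patents and trademarks (non-produced assets) 35.7, debt forgiveness received from foreign official creditors 59.5, sale of embassy land to a foreign government 81.6, capital transfers received from emigrants 132.1; financial account: foreign purchases of equities on the domestic stock exchange 383.4.)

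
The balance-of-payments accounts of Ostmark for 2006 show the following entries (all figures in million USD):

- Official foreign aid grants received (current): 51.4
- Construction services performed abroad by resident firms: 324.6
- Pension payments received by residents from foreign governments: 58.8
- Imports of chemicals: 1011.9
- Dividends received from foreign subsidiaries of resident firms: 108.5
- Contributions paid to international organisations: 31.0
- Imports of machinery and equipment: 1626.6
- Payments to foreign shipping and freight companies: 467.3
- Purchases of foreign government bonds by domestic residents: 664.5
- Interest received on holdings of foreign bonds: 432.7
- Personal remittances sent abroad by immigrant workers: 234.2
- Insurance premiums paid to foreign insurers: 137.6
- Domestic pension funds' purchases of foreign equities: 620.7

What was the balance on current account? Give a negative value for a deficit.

Goods: -1011.9 - 1626.6 = -2638.5
Services: -137.6 - 467.3 + 324.6 = -280.3
Primary income: 432.7 + 108.5 = 541.2
Secondary income: -234.2 + 58.8 - 31.0 + 51.4 = -155.0
Current account = (-2638.5) + (-280.3) + 541.2 + (-155.0) = -2532.6
(Excluded from the current account — financial account: purchases of foreign government bonds by domestic residents 664.5, domestic pension funds' purchases of foreign equities 620.7.)

-2532.6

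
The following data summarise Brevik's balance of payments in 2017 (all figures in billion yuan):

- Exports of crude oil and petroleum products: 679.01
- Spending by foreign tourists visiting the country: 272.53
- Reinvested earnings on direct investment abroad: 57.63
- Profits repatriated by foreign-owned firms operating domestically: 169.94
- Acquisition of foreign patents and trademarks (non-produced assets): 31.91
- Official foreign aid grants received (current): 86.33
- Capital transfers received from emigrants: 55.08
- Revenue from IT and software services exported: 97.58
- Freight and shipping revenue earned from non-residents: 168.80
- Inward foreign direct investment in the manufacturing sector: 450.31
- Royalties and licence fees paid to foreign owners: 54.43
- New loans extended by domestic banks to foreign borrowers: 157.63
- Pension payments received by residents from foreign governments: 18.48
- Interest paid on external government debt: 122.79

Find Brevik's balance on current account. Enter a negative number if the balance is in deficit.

1033.20

Goods: 679.01
Services: 97.58 + 272.53 + 168.80 - 54.43 = 484.48
Primary income: -169.94 - 122.79 + 57.63 = -235.10
Secondary income: 18.48 + 86.33 = 104.81
Current account = 679.01 + 484.48 + (-235.10) + 104.81 = 1033.20
(Excluded from the current account — capital account: acquisition of foreign patents and trademarks (non-produced assets) 31.91, capital transfers received from emigrants 55.08; financial account: inward foreign direct investment in the manufacturing sector 450.31, new loans extended by domestic banks to foreign borrowers 157.63.)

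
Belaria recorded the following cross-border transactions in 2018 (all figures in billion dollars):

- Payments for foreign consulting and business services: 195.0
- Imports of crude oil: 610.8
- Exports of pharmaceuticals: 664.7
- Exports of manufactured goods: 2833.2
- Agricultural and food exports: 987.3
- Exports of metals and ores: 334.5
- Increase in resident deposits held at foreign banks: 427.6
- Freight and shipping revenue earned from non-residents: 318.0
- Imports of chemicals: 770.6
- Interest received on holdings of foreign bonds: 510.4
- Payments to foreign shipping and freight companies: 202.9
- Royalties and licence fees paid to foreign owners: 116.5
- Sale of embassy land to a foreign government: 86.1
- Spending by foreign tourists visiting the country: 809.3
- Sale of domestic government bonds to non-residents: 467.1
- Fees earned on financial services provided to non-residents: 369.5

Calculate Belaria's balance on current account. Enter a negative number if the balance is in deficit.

4931.1

Goods: -770.6 + 987.3 - 610.8 + 664.7 + 2833.2 + 334.5 = 3438.3
Services: -202.9 + 809.3 + 318.0 + 369.5 - 116.5 - 195.0 = 982.4
Primary income: 510.4
Current account = 3438.3 + 982.4 + 510.4 = 4931.1
(Excluded from the current account — financial account: increase in resident deposits held at foreign banks 427.6, sale of domestic government bonds to non-residents 467.1; capital account: sale of embassy land to a foreign government 86.1.)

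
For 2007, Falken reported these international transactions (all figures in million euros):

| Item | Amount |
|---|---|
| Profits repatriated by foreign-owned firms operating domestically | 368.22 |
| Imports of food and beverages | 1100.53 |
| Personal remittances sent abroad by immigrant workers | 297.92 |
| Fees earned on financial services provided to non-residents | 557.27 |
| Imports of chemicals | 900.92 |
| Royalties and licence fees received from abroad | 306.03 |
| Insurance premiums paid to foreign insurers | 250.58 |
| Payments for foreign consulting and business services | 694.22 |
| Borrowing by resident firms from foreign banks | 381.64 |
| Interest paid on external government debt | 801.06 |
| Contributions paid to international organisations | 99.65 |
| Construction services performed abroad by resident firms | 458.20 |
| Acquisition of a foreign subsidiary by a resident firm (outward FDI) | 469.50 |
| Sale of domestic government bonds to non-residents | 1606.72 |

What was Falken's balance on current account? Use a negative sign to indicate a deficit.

Goods: -1100.53 - 900.92 = -2001.45
Services: -250.58 + 458.20 + 306.03 - 694.22 + 557.27 = 376.70
Primary income: -368.22 - 801.06 = -1169.28
Secondary income: -297.92 - 99.65 = -397.57
Current account = (-2001.45) + 376.70 + (-1169.28) + (-397.57) = -3191.60
(Excluded from the current account — financial account: borrowing by resident firms from foreign banks 381.64, acquisition of a foreign subsidiary by a resident firm (outward FDI) 469.50, sale of domestic government bonds to non-residents 1606.72.)

-3191.60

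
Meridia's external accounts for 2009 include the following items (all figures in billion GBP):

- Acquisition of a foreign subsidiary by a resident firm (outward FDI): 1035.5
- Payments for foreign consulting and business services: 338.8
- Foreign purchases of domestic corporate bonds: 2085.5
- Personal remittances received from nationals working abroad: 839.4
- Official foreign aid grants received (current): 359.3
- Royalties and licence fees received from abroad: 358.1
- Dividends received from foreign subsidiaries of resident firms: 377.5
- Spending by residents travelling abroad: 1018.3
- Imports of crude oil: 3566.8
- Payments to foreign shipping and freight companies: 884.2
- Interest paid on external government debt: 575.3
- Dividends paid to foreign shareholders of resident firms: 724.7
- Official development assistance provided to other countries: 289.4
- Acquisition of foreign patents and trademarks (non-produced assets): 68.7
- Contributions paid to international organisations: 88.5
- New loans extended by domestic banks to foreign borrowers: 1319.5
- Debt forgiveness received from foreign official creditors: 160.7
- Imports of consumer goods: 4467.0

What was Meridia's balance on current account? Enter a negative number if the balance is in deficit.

-10018.7

Goods: -3566.8 - 4467.0 = -8033.8
Services: -1018.3 + 358.1 - 338.8 - 884.2 = -1883.2
Primary income: -575.3 - 724.7 + 377.5 = -922.5
Secondary income: 839.4 - 88.5 + 359.3 - 289.4 = 820.8
Current account = (-8033.8) + (-1883.2) + (-922.5) + 820.8 = -10018.7
(Excluded from the current account — financial account: acquisition of a foreign subsidiary by a resident firm (outward FDI) 1035.5, foreign purchases of domestic corporate bonds 2085.5, new loans extended by domestic banks to foreign borrowers 1319.5; capital account: acquisition of foreign patents and trademarks (non-produced assets) 68.7, debt forgiveness received from foreign official creditors 160.7.)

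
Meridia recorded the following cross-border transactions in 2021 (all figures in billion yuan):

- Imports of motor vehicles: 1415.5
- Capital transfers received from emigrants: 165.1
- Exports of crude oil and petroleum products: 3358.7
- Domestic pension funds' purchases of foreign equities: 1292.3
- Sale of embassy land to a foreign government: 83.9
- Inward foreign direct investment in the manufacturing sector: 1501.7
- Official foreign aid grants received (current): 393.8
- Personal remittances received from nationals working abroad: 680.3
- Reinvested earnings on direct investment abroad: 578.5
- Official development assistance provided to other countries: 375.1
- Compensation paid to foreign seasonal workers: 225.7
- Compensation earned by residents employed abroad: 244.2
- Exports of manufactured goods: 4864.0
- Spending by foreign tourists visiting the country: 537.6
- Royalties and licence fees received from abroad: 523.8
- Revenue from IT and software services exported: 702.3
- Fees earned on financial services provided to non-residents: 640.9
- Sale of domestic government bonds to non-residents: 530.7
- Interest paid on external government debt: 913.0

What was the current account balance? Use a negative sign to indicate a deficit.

9594.8

Goods: -1415.5 + 3358.7 + 4864.0 = 6807.2
Services: 702.3 + 537.6 + 640.9 + 523.8 = 2404.6
Primary income: -225.7 + 578.5 - 913.0 + 244.2 = -316.0
Secondary income: 680.3 + 393.8 - 375.1 = 699.0
Current account = 6807.2 + 2404.6 + (-316.0) + 699.0 = 9594.8
(Excluded from the current account — capital account: capital transfers received from emigrants 165.1, sale of embassy land to a foreign government 83.9; financial account: domestic pension funds' purchases of foreign equities 1292.3, inward foreign direct investment in the manufacturing sector 1501.7, sale of domestic government bonds to non-residents 530.7.)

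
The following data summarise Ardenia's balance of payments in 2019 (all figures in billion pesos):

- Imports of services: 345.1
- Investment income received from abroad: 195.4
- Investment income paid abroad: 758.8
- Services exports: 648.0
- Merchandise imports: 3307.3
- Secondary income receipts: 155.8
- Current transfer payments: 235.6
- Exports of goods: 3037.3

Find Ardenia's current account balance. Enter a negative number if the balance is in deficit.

Goods balance = 3037.3 - 3307.3 = -270.0
Services balance = 648.0 - 345.1 = 302.9
Trade balance (goods + services) = -270.0 + 302.9 = 32.9
Net primary income = 195.4 - 758.8 = -563.4
Net secondary income = 155.8 - 235.6 = -79.8
Current account = 32.9 + (-563.4) + (-79.8) = -610.3

-610.3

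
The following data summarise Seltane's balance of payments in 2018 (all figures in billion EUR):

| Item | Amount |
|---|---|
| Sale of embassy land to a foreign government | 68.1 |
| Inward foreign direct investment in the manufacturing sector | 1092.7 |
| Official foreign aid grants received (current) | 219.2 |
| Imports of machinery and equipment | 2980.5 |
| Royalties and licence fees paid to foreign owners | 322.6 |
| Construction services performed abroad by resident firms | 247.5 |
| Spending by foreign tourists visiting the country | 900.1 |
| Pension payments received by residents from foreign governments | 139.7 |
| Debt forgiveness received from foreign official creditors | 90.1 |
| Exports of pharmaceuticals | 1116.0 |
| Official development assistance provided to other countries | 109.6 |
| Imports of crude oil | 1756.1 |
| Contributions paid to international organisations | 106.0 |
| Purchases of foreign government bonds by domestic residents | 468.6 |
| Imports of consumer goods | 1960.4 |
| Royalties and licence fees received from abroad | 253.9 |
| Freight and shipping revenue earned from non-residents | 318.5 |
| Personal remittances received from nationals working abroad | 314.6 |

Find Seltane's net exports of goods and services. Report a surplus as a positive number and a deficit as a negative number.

Goods: -1756.1 - 1960.4 + 1116.0 - 2980.5 = -5581.0
Services: 253.9 - 322.6 + 900.1 + 318.5 + 247.5 = 1397.4
Trade balance = -5581.0 + 1397.4 = -4183.6
(Excluded from the trade balance — capital account: sale of embassy land to a foreign government 68.1, debt forgiveness received from foreign official creditors 90.1; financial account: inward foreign direct investment in the manufacturing sector 1092.7, purchases of foreign government bonds by domestic residents 468.6; secondary income: official foreign aid grants received (current) 219.2, pension payments received by residents from foreign governments 139.7, official development assistance provided to other countries 109.6, contributions paid to international organisations 106.0, personal remittances received from nationals working abroad 314.6.)

-4183.6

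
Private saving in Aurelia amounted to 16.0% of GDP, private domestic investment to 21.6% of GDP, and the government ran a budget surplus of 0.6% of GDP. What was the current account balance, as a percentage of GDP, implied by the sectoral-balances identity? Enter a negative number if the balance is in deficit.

By the sectoral-balances identity, CA = (S_private - I) + (T - G).
Private balance = 16.0 - 21.6 = -5.6
Government balance (T - G) = 0.6
CA = -5.6 + 0.6 = -5.0

-5.0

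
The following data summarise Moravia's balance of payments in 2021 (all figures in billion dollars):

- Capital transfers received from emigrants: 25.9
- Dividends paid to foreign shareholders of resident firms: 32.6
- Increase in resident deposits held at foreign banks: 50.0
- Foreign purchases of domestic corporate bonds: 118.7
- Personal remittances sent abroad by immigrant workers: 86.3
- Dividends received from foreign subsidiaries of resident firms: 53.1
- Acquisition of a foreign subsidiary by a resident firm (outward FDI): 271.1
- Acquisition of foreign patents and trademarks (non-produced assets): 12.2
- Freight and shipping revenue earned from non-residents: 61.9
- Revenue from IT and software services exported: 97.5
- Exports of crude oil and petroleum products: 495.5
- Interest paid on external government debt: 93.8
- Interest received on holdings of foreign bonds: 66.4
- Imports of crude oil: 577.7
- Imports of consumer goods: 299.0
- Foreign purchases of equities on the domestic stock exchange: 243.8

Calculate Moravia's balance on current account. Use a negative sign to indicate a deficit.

-315.0

Goods: 495.5 - 299.0 - 577.7 = -381.2
Services: 61.9 + 97.5 = 159.4
Primary income: -32.6 + 66.4 - 93.8 + 53.1 = -6.9
Secondary income: -86.3
Current account = (-381.2) + 159.4 + (-6.9) + (-86.3) = -315.0
(Excluded from the current account — capital account: capital transfers received from emigrants 25.9, acquisition of foreign patents and trademarks (non-produced assets) 12.2; financial account: increase in resident deposits held at foreign banks 50.0, foreign purchases of domestic corporate bonds 118.7, acquisition of a foreign subsidiary by a resident firm (outward FDI) 271.1, foreign purchases of equities on the domestic stock exchange 243.8.)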